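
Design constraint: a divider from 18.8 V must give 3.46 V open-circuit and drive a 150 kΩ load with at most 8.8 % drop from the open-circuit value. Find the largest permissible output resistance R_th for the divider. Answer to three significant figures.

Loading drop = R_th/(R_th + R_L) ≤ 0.0880, so R_th ≤ R_L · ε/(1−ε) = 150 kΩ × 0.0880/0.9120 = 14.5 kΩ.
(Any R1, R2 with R2/(R1+R2) = 0.184 and R1‖R2 ≤ 14.5 kΩ will meet the spec.)

R_th ≤ 14.5 kΩ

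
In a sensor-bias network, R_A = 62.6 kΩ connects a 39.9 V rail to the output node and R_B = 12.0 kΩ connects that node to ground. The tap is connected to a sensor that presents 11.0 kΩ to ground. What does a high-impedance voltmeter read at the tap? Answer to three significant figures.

The load sits in parallel with R_B: R_B‖R_L = (12.0 × 11.0) / (12.0 + 11.0) = 5.739 kΩ.
V_out = 39.9 × 5.739 / (62.6 + 5.739) = 39.9 × 5.739/68.34 = 3.35 V.

V_out ≈ 3.35 V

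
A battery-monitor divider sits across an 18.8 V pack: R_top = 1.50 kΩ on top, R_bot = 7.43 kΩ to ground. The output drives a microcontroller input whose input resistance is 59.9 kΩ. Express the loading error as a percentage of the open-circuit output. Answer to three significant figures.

The divider's output (Thévenin) resistance is R_top‖R_bot = 1.248 kΩ.
Fractional drop under load = R_th/(R_th + R_L) = 1.248 / (1.248 + 59.9) = 0.02041.
So the output falls by 2.04 %.

2.04 %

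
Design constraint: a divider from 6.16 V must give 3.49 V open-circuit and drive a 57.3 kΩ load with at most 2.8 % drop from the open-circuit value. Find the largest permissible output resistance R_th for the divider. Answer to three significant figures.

Loading drop = R_th/(R_th + R_L) ≤ 0.0280, so R_th ≤ R_L · ε/(1−ε) = 57.3 kΩ × 0.0280/0.9720 = 1.65 kΩ.

R_th ≤ 1.65 kΩ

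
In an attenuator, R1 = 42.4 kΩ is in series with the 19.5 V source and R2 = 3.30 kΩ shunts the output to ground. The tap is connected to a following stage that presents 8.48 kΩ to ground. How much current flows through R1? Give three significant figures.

R2‖R_L = 2.376 kΩ, so the source sees R1 + R2‖R_L = 44.78 kΩ.
I = 19.5 V / 44.78 kΩ = 0.436 mA.

I ≈ 0.436 mA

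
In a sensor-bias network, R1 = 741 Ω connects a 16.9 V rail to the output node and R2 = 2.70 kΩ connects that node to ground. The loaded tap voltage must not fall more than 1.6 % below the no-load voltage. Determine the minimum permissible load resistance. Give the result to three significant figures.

Output resistance R_th = R1‖R2 = (741 × 2700)/3441 = 581.4 Ω.
The fractional drop is R_th/(R_th + R_L); requiring this ≤ 0.0160 gives R_L ≥ R_th(1/0.0160 − 1) = 581.4 × 61.50 = 35.8 kΩ.

R_L(min) ≈ 35.8 kΩ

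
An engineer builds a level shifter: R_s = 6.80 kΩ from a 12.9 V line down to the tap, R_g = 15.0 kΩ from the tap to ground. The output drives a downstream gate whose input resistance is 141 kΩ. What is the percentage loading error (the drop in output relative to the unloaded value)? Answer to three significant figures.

3.21 %

The divider's output (Thévenin) resistance is R_s‖R_g = 4.679 kΩ.
Fractional drop under load = R_th/(R_th + R_L) = 4.679 / (4.679 + 141) = 0.03212.
So the output falls by 3.21 %.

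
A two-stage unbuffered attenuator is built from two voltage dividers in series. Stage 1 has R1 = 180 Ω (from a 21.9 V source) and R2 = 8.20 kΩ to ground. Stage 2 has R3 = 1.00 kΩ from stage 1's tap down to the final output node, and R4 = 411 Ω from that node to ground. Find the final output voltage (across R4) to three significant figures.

V_out ≈ 5.55 V

Stage 2 presents R3+R4 = 1411 Ω as a load on stage 1's tap.
Stage 1's lower leg becomes R2‖(R3+R4) = 1204 Ω, so V_mid = 21.9 × 1204/1384 = 19.05 V.
Stage 2 is itself unloaded: V_out = V_mid × R4/(R3+R4) = 19.05 × 411/1411 = 5.55 V.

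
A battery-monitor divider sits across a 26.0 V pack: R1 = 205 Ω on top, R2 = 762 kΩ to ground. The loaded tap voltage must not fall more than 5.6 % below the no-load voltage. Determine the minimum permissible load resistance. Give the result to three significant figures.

Output resistance R_th = R1‖R2 = (205 × 762000)/762200 = 204.9 Ω.
The fractional drop is R_th/(R_th + R_L); requiring this ≤ 0.0560 gives R_L ≥ R_th(1/0.0560 − 1) = 204.9 × 16.86 = 3.45 kΩ.

R_L(min) ≈ 3.45 kΩ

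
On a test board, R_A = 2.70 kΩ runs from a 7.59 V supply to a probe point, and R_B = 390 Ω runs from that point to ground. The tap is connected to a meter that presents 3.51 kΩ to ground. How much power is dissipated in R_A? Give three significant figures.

Total resistance from the source is R_A + (R_B‖R_L) = 3051 Ω, so I = 7.59/3051 Ω = 2.488 mA.
P = I²·R_A = (2.488 mA)² × 2.70 kΩ = 16.7 mW.

P ≈ 16.7 mW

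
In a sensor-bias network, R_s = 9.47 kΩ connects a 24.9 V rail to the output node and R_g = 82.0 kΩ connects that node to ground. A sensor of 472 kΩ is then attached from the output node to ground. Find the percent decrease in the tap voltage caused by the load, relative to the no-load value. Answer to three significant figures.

The divider's output (Thévenin) resistance is R_s‖R_g = 8.490 kΩ.
Fractional drop under load = R_th/(R_th + R_L) = 8.490 / (8.490 + 472) = 0.01767.
So the output falls by 1.77 %.

1.77 %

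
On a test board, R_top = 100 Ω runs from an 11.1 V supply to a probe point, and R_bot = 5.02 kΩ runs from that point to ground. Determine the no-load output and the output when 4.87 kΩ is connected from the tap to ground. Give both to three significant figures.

Open-circuit: V = 11.1 × 5020/(100 + 5020) = 10.9 V.
With the load, R_bot becomes R_bot‖R_L = 2472 Ω, so V = 11.1 × 2472/2572 = 10.7 V.

Unloaded: 10.9 V; loaded: 10.7 V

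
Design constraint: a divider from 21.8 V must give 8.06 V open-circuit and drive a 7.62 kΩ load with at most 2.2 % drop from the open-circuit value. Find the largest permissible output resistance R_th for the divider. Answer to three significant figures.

R_th ≤ 171 Ω

Loading drop = R_th/(R_th + R_L) ≤ 0.0220, so R_th ≤ R_L · ε/(1−ε) = 7.62 kΩ × 0.0220/0.9780 = 171 Ω.
(Any R1, R2 with R2/(R1+R2) = 0.370 and R1‖R2 ≤ 171 Ω will meet the spec.)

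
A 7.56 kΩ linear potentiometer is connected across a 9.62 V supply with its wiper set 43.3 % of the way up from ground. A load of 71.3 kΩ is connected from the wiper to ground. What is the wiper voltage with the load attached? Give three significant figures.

V ≈ 4.06 V

The wiper splits the pot into (1−α)R = 4.287 kΩ above and αR = 3.273 kΩ below.
Lower section ‖ load = 3.130 kΩ.
V_wiper = 9.62 × 3.130/(4.287 + 3.130) = 4.06 V.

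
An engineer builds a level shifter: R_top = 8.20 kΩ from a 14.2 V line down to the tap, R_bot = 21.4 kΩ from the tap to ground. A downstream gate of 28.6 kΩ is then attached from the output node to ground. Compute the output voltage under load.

V_out ≈ 8.50 V

The load sits in parallel with R_bot: R_bot‖R_L = (21.4 × 28.6) / (21.4 + 28.6) = 12.24 kΩ.
V_out = 14.2 × 12.24 / (8.20 + 12.24) = 14.2 × 12.24/20.44 = 8.50 V.
(Unloaded it would have been 10.3 V.)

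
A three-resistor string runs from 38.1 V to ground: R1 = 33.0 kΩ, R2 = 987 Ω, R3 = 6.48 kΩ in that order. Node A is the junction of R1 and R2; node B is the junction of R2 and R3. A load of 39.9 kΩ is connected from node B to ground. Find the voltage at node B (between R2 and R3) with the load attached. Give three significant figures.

At node B, R3 is in parallel with the load: R3‖R_L = 5575 Ω.
Below node A the resistance is R2 + (R3‖R_L) = 6562 Ω, so V_A = 38.1 × 6562/39560 = 6.319 V.
Then V_B = V_A × (R3‖R_L)/(R2 + R3‖R_L) = 6.319 × 5575/6562 = 5.37 V.

V ≈ 5.37 V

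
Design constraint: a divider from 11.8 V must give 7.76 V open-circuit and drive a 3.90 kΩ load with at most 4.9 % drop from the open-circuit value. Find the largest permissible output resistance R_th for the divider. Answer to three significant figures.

Loading drop = R_th/(R_th + R_L) ≤ 0.0490, so R_th ≤ R_L · ε/(1−ε) = 3.90 kΩ × 0.0490/0.9510 = 201 Ω.

R_th ≤ 201 Ω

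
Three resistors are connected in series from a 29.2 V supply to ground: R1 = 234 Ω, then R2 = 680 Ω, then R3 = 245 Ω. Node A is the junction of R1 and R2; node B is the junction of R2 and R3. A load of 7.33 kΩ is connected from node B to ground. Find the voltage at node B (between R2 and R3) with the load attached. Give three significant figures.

V ≈ 6.01 V

At node B, R3 is in parallel with the load: R3‖R_L = 237.1 Ω.
Below node A the resistance is R2 + (R3‖R_L) = 917.1 Ω, so V_A = 29.2 × 917.1/1151 = 23.26 V.
Then V_B = V_A × (R3‖R_L)/(R2 + R3‖R_L) = 23.26 × 237.1/917.1 = 6.01 V.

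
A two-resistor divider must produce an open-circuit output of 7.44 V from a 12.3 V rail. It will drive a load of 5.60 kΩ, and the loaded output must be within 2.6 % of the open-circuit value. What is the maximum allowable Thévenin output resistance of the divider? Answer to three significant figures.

R_th ≤ 149 Ω

Loading drop = R_th/(R_th + R_L) ≤ 0.0260, so R_th ≤ R_L · ε/(1−ε) = 5.60 kΩ × 0.0260/0.9740 = 149 Ω.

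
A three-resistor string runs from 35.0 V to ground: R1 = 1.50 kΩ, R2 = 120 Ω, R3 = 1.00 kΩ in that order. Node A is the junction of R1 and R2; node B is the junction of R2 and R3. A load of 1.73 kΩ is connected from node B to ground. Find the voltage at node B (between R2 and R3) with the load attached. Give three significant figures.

V ≈ 9.84 V

At node B, R3 is in parallel with the load: R3‖R_L = 633.7 Ω.
Below node A the resistance is R2 + (R3‖R_L) = 753.7 Ω, so V_A = 35.0 × 753.7/2254 = 11.70 V.
Then V_B = V_A × (R3‖R_L)/(R2 + R3‖R_L) = 11.70 × 633.7/753.7 = 9.84 V.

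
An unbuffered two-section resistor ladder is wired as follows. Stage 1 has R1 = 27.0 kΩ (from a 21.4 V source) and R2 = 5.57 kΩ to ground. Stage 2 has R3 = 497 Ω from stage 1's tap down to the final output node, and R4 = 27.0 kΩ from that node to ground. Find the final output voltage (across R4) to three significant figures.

V_out ≈ 3.08 V

Stage 2 presents R3+R4 = 27500 Ω as a load on stage 1's tap.
Stage 1's lower leg becomes R2‖(R3+R4) = 4632 Ω, so V_mid = 21.4 × 4632/31630 = 3.134 V.
Stage 2 is itself unloaded: V_out = V_mid × R4/(R3+R4) = 3.134 × 27000/27500 = 3.08 V.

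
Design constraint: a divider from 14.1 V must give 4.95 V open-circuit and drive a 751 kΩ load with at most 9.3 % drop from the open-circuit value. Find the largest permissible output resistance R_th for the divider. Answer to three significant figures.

R_th ≤ 77.0 kΩ

Loading drop = R_th/(R_th + R_L) ≤ 0.0930, so R_th ≤ R_L · ε/(1−ε) = 751 kΩ × 0.0930/0.9070 = 77.0 kΩ.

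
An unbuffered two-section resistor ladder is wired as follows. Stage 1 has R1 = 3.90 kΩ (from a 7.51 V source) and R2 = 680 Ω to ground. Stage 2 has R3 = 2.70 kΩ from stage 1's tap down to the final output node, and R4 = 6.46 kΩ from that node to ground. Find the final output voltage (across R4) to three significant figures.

Stage 2 presents R3+R4 = 9160 Ω as a load on stage 1's tap.
Stage 1's lower leg becomes R2‖(R3+R4) = 633.0 Ω, so V_mid = 7.51 × 633.0/4533 = 1.049 V.
Stage 2 is itself unloaded: V_out = V_mid × R4/(R3+R4) = 1.049 × 6460/9160 = 0.740 V.

V_out ≈ 0.740 V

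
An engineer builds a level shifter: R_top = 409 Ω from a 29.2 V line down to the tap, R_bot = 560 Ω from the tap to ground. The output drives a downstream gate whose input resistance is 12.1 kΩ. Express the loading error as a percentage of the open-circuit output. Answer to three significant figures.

1.92 %

The divider's output (Thévenin) resistance is R_top‖R_bot = 236.4 Ω.
Fractional drop under load = R_th/(R_th + R_L) = 236.4 / (236.4 + 12100) = 0.01916.
So the output falls by 1.92 %.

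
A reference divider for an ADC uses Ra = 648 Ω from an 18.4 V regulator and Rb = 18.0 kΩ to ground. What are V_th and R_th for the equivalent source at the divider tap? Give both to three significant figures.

V_th = 17.8 V, R_th = 625 Ω

V_th is the open-circuit tap voltage: 18.4 × 18000/(648 + 18000) = 17.8 V.
With the supply zeroed, Ra and Rb appear in parallel from the tap: R_th = Ra‖Rb = (648 × 18000)/18650 = 625 Ω.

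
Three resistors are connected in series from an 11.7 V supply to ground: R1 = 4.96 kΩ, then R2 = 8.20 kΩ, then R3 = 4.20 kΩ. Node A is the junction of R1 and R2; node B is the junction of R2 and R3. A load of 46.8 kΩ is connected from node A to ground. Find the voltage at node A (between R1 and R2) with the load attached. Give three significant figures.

V ≈ 7.77 V

Below node A the series string R2+R3 = 12.40 kΩ sits in parallel with the 46.8 kΩ load: 9.803 kΩ.
V_A = 11.7 × 9.803/(4.96 + 9.803) = 7.77 V.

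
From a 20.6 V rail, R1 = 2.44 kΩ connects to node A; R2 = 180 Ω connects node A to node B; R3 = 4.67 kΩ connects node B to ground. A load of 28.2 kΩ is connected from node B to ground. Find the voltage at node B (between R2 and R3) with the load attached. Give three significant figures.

At node B, R3 is in parallel with the load: R3‖R_L = 4007 Ω.
Below node A the resistance is R2 + (R3‖R_L) = 4187 Ω, so V_A = 20.6 × 4187/6627 = 13.01 V.
Then V_B = V_A × (R3‖R_L)/(R2 + R3‖R_L) = 13.01 × 4007/4187 = 12.5 V.

V ≈ 12.5 V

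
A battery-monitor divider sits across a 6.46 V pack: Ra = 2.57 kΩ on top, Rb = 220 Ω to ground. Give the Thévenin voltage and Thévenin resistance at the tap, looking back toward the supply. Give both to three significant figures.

V_th = 0.509 V, R_th = 203 Ω

V_th is the open-circuit tap voltage: 6.46 × 220/(2570 + 220) = 0.509 V.
With the supply zeroed, Ra and Rb appear in parallel from the tap: R_th = Ra‖Rb = (2570 × 220)/2790 = 203 Ω.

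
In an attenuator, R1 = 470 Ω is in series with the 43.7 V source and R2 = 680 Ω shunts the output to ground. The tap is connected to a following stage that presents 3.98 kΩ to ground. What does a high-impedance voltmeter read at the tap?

V_out ≈ 24.2 V

The load sits in parallel with R2: R2‖R_L = (680 × 3980) / (680 + 3980) = 580.8 Ω.
V_out = 43.7 × 580.8 / (470 + 580.8) = 43.7 × 580.8/1051 = 24.2 V.
(Unloaded it would have been 25.8 V.)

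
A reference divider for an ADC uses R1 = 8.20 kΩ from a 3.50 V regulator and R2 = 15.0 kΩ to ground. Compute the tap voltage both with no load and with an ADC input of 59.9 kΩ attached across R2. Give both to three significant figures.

Open-circuit: V = 3.50 × 15.0/(8.20 + 15.0) = 2.26 V.
With the load, R2 becomes R2‖R_L = 12.00 kΩ, so V = 3.50 × 12.00/20.20 = 2.08 V.

Unloaded: 2.26 V; loaded: 2.08 V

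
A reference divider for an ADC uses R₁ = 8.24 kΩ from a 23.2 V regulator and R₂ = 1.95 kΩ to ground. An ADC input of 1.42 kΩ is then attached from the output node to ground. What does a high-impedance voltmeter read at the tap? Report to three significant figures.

V_out ≈ 2.10 V

The load sits in parallel with R₂: R₂‖R_L = (1.95 × 1.42) / (1.95 + 1.42) = 0.8217 kΩ.
V_out = 23.2 × 0.8217 / (8.24 + 0.8217) = 23.2 × 0.8217/9.062 = 2.10 V.
(Unloaded it would have been 4.44 V.)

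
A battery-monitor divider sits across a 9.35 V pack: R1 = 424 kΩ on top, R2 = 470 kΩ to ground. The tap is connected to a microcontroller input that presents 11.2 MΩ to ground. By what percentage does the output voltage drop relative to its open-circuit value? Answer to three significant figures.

1.95 %

The divider's output (Thévenin) resistance is R1‖R2 = 222.9 kΩ.
Fractional drop under load = R_th/(R_th + R_L) = 222.9 / (222.9 + 11200) = 0.01951.
So the output falls by 1.95 %.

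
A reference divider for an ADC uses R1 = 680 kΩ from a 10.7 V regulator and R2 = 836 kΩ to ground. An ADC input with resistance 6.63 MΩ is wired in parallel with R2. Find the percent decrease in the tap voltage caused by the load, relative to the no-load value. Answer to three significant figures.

5.35 %

The divider's output (Thévenin) resistance is R1‖R2 = 375.0 kΩ.
Fractional drop under load = R_th/(R_th + R_L) = 375.0 / (375.0 + 6630) = 0.05353.
So the output falls by 5.35 %.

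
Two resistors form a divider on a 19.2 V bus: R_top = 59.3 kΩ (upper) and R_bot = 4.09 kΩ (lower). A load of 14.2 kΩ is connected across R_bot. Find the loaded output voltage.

V_out ≈ 0.976 V

The load sits in parallel with R_bot: R_bot‖R_L = (4.09 × 14.2) / (4.09 + 14.2) = 3.175 kΩ.
V_out = 19.2 × 3.175 / (59.3 + 3.175) = 19.2 × 3.175/62.48 = 0.976 V.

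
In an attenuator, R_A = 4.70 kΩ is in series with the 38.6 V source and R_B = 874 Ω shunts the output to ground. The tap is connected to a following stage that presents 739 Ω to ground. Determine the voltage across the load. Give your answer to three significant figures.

V_out ≈ 3.03 V

The load sits in parallel with R_B: R_B‖R_L = (874 × 739) / (874 + 739) = 400.4 Ω.
V_out = 38.6 × 400.4 / (4700 + 400.4) = 38.6 × 400.4/5100 = 3.03 V.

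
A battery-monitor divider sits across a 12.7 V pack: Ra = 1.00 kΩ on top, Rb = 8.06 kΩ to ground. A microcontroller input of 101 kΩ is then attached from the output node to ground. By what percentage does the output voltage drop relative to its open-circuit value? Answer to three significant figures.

0.873 %

The divider's output (Thévenin) resistance is Ra‖Rb = 0.8896 kΩ.
Fractional drop under load = R_th/(R_th + R_L) = 0.8896 / (0.8896 + 101) = 0.008731.
So the output falls by 0.873 %.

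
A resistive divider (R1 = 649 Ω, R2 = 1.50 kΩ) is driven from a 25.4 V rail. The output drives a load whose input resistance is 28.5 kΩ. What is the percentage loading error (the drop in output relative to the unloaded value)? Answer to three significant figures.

The divider's output (Thévenin) resistance is R1‖R2 = 453.0 Ω.
Fractional drop under load = R_th/(R_th + R_L) = 453.0 / (453.0 + 28500) = 0.01565.
So the output falls by 1.56 %.

1.56 %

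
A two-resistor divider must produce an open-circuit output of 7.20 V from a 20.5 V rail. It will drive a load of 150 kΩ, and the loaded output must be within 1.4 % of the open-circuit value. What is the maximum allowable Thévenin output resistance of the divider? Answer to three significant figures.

Loading drop = R_th/(R_th + R_L) ≤ 0.0140, so R_th ≤ R_L · ε/(1−ε) = 150 kΩ × 0.0140/0.9860 = 2.13 kΩ.
(Any R1, R2 with R2/(R1+R2) = 0.351 and R1‖R2 ≤ 2.13 kΩ will meet the spec.)

R_th ≤ 2.13 kΩ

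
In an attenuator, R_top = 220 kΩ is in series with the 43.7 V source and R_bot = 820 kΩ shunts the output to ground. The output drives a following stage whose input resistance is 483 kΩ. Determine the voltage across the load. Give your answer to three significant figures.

V_out ≈ 25.4 V

The load sits in parallel with R_bot: R_bot‖R_L = (820 × 483) / (820 + 483) = 304.0 kΩ.
V_out = 43.7 × 304.0 / (220 + 304.0) = 43.7 × 304.0/524.0 = 25.4 V.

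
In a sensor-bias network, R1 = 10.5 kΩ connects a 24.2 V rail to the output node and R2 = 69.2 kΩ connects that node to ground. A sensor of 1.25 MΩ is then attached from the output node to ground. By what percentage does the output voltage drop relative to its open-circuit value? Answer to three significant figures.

0.724 %

The divider's output (Thévenin) resistance is R1‖R2 = 9.117 kΩ.
Fractional drop under load = R_th/(R_th + R_L) = 9.117 / (9.117 + 1250) = 0.007241.
So the output falls by 0.724 %.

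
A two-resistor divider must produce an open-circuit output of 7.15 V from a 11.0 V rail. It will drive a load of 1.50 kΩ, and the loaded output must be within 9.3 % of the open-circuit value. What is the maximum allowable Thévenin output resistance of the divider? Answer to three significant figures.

Loading drop = R_th/(R_th + R_L) ≤ 0.0930, so R_th ≤ R_L · ε/(1−ε) = 1.50 kΩ × 0.0930/0.9070 = 154 Ω.

R_th ≤ 154 Ω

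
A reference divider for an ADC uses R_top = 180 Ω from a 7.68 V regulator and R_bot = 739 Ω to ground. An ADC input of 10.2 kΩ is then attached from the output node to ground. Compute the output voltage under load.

The load sits in parallel with R_bot: R_bot‖R_L = (739 × 10200) / (739 + 10200) = 689.1 Ω.
V_out = 7.68 × 689.1 / (180 + 689.1) = 7.68 × 689.1/869.1 = 6.09 V.

V_out ≈ 6.09 V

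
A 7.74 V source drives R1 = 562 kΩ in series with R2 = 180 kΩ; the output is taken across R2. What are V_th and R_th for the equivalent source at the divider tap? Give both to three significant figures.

V_th = 1.88 V, R_th = 136 kΩ

V_th is the open-circuit tap voltage: 7.74 × 180/(562 + 180) = 1.88 V.
With the supply zeroed, R1 and R2 appear in parallel from the tap: R_th = R1‖R2 = (562 × 180)/742.0 = 136 kΩ.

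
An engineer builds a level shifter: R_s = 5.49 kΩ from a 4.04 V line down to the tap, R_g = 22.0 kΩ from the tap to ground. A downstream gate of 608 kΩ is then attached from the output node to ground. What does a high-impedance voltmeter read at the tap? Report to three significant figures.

The load sits in parallel with R_g: R_g‖R_L = (22.0 × 608) / (22.0 + 608) = 21.23 kΩ.
V_out = 4.04 × 21.23 / (5.49 + 21.23) = 4.04 × 21.23/26.72 = 3.21 V.

V_out ≈ 3.21 V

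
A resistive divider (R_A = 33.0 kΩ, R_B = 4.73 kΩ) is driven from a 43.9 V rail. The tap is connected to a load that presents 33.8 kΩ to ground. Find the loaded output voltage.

The load sits in parallel with R_B: R_B‖R_L = (4.73 × 33.8) / (4.73 + 33.8) = 4.149 kΩ.
V_out = 43.9 × 4.149 / (33.0 + 4.149) = 43.9 × 4.149/37.15 = 4.90 V.
(Unloaded it would have been 5.50 V.)

V_out ≈ 4.90 V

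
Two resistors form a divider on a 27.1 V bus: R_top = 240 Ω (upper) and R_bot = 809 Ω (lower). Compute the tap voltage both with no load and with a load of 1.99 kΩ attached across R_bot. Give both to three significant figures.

Open-circuit: V = 27.1 × 809/(240 + 809) = 20.9 V.
With the load, R_bot becomes R_bot‖R_L = 575.2 Ω, so V = 27.1 × 575.2/815.2 = 19.1 V.

Unloaded: 20.9 V; loaded: 19.1 V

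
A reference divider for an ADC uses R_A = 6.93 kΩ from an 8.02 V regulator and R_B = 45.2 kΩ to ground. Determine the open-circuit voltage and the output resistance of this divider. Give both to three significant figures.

V_th is the open-circuit tap voltage: 8.02 × 45.2/(6.93 + 45.2) = 6.95 V.
With the supply zeroed, R_A and R_B appear in parallel from the tap: R_th = R_A‖R_B = (6.93 × 45.2)/52.13 = 6.01 kΩ.

V_th = 6.95 V, R_th = 6.01 kΩ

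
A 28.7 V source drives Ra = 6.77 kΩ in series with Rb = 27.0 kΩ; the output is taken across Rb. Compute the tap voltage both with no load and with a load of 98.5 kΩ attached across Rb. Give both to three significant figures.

Open-circuit: V = 28.7 × 27.0/(6.77 + 27.0) = 22.9 V.
With the load, Rb becomes Rb‖R_L = 21.19 kΩ, so V = 28.7 × 21.19/27.96 = 21.8 V.

Unloaded: 22.9 V; loaded: 21.8 V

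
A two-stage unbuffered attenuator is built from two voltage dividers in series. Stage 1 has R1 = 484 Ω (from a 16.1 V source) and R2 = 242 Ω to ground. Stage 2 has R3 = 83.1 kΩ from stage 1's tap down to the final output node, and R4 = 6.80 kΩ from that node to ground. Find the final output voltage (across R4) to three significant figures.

Stage 2 presents R3+R4 = 89900 Ω as a load on stage 1's tap.
Stage 1's lower leg becomes R2‖(R3+R4) = 241.4 Ω, so V_mid = 16.1 × 241.4/725.4 = 5.357 V.
Stage 2 is itself unloaded: V_out = V_mid × R4/(R3+R4) = 5.357 × 6800/89900 = 0.405 V.

V_out ≈ 0.405 V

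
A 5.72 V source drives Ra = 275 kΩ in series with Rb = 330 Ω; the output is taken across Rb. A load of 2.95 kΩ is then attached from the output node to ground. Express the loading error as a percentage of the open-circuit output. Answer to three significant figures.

10.1 %

Unloaded V = 5.72 × 330/275300 = 0.0068558 V.
Loaded: Rb‖R_L = 296.8 Ω, giving V = 5.72 × 296.8/275300 = 0.0061668 V.
Drop = (0.0068558 − 0.0061668) / 0.0068558 = 10.1 %.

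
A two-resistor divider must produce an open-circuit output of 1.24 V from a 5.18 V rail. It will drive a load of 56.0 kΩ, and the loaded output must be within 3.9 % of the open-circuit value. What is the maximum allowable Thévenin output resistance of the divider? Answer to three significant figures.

Loading drop = R_th/(R_th + R_L) ≤ 0.0390, so R_th ≤ R_L · ε/(1−ε) = 56.0 kΩ × 0.0390/0.9610 = 2.27 kΩ.

R_th ≤ 2.27 kΩ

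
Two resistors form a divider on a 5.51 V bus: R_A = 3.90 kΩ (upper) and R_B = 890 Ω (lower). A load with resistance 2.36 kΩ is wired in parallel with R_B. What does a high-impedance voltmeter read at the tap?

V_out ≈ 0.783 V

The load sits in parallel with R_B: R_B‖R_L = (890 × 2360) / (890 + 2360) = 646.3 Ω.
V_out = 5.51 × 646.3 / (3900 + 646.3) = 5.51 × 646.3/4546 = 0.783 V.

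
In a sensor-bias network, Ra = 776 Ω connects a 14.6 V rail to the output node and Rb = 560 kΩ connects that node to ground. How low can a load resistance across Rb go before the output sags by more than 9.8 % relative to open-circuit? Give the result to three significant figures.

Output resistance R_th = Ra‖Rb = (776 × 560000)/560800 = 774.9 Ω.
The fractional drop is R_th/(R_th + R_L); requiring this ≤ 0.0980 gives R_L ≥ R_th(1/0.0980 − 1) = 774.9 × 9.204 = 7.13 kΩ.

R_L(min) ≈ 7.13 kΩ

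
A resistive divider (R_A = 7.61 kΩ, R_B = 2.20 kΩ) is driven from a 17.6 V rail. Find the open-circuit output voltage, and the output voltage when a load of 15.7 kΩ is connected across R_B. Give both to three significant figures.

Unloaded: 3.95 V; loaded: 3.56 V

Open-circuit: V = 17.6 × 2.20/(7.61 + 2.20) = 3.95 V.
With the load, R_B becomes R_B‖R_L = 1.930 kΩ, so V = 17.6 × 1.930/9.540 = 3.56 V.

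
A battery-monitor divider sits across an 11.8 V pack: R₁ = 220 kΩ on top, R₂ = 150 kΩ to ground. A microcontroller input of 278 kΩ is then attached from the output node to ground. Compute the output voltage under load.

V_out ≈ 3.62 V

The load sits in parallel with R₂: R₂‖R_L = (150 × 278) / (150 + 278) = 97.43 kΩ.
V_out = 11.8 × 97.43 / (220 + 97.43) = 11.8 × 97.43/317.4 = 3.62 V.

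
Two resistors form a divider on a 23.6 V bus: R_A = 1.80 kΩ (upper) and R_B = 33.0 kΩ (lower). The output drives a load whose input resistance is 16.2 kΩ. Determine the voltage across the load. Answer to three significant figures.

The load sits in parallel with R_B: R_B‖R_L = (33.0 × 16.2) / (33.0 + 16.2) = 10.87 kΩ.
V_out = 23.6 × 10.87 / (1.80 + 10.87) = 23.6 × 10.87/12.67 = 20.2 V.

V_out ≈ 20.2 V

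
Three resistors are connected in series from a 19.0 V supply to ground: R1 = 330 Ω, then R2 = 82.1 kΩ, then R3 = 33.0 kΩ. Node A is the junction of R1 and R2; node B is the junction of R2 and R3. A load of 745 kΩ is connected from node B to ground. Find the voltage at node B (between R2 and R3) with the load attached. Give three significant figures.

At node B, R3 is in parallel with the load: R3‖R_L = 31600 Ω.
Below node A the resistance is R2 + (R3‖R_L) = 113700 Ω, so V_A = 19.0 × 113700/114000 = 18.95 V.
Then V_B = V_A × (R3‖R_L)/(R2 + R3‖R_L) = 18.95 × 31600/113700 = 5.27 V.

V ≈ 5.27 V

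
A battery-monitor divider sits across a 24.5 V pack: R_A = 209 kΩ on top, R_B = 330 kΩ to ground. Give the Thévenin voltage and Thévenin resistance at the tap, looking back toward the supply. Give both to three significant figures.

V_th is the open-circuit tap voltage: 24.5 × 330/(209 + 330) = 15.0 V.
With the supply zeroed, R_A and R_B appear in parallel from the tap: R_th = R_A‖R_B = (209 × 330)/539.0 = 128 kΩ.

V_th = 15.0 V, R_th = 128 kΩ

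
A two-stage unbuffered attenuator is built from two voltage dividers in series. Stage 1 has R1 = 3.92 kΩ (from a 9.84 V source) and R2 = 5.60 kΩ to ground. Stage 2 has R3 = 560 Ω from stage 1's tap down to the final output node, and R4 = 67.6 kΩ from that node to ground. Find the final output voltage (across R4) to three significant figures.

Stage 2 presents R3+R4 = 68160 Ω as a load on stage 1's tap.
Stage 1's lower leg becomes R2‖(R3+R4) = 5175 Ω, so V_mid = 9.84 × 5175/9095 = 5.599 V.
Stage 2 is itself unloaded: V_out = V_mid × R4/(R3+R4) = 5.599 × 67600/68160 = 5.55 V.

V_out ≈ 5.55 V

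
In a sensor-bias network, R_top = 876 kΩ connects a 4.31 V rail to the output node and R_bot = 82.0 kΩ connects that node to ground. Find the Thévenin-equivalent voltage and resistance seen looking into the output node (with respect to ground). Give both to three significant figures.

V_th = 0.369 V, R_th = 75.0 kΩ

V_th is the open-circuit tap voltage: 4.31 × 82.0/(876 + 82.0) = 0.369 V.
With the supply zeroed, R_top and R_bot appear in parallel from the tap: R_th = R_top‖R_bot = (876 × 82.0)/958.0 = 75.0 kΩ.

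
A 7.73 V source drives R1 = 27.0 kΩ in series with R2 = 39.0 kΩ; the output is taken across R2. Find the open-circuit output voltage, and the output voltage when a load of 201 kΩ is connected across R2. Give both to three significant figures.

Open-circuit: V = 7.73 × 39.0/(27.0 + 39.0) = 4.57 V.
With the load, R2 becomes R2‖R_L = 32.66 kΩ, so V = 7.73 × 32.66/59.66 = 4.23 V.

Unloaded: 4.57 V; loaded: 4.23 V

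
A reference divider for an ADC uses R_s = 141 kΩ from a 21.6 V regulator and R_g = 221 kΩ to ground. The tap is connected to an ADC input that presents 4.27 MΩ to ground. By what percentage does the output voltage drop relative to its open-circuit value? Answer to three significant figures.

1.98 %

The divider's output (Thévenin) resistance is R_s‖R_g = 86.08 kΩ.
Fractional drop under load = R_th/(R_th + R_L) = 86.08 / (86.08 + 4270) = 0.01976.
So the output falls by 1.98 %.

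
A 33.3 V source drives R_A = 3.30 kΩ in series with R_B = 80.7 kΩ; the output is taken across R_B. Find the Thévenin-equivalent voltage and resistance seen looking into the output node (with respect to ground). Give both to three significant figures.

V_th is the open-circuit tap voltage: 33.3 × 80.7/(3.30 + 80.7) = 32.0 V.
With the supply zeroed, R_A and R_B appear in parallel from the tap: R_th = R_A‖R_B = (3.30 × 80.7)/84.00 = 3.17 kΩ.

V_th = 32.0 V, R_th = 3.17 kΩ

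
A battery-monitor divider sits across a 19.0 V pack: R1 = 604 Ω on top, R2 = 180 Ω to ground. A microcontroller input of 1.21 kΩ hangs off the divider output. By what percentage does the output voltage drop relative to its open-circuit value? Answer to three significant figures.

10.3 %

The divider's output (Thévenin) resistance is R1‖R2 = 138.7 Ω.
Fractional drop under load = R_th/(R_th + R_L) = 138.7 / (138.7 + 1210) = 0.1028.
So the output falls by 10.3 %.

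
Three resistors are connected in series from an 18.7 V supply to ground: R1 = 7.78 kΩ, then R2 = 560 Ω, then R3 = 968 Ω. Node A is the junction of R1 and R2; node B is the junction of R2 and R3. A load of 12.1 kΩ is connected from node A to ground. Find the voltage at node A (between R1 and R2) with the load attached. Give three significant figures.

V ≈ 2.78 V

Below node A the series string R2+R3 = 1528 Ω sits in parallel with the 12100 Ω load: 1357 Ω.
V_A = 18.7 × 1357/(7780 + 1357) = 2.78 V.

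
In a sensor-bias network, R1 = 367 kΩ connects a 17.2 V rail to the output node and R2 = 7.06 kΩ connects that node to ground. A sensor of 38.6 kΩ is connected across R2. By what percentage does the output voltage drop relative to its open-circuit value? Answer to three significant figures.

The divider's output (Thévenin) resistance is R1‖R2 = 6.927 kΩ.
Fractional drop under load = R_th/(R_th + R_L) = 6.927 / (6.927 + 38.6) = 0.1521.
So the output falls by 15.2 %.

15.2 %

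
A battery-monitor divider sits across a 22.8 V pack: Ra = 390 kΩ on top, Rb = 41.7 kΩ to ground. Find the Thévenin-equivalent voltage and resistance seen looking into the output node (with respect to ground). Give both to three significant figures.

V_th = 2.20 V, R_th = 37.7 kΩ

V_th is the open-circuit tap voltage: 22.8 × 41.7/(390 + 41.7) = 2.20 V.
With the supply zeroed, Ra and Rb appear in parallel from the tap: R_th = Ra‖Rb = (390 × 41.7)/431.7 = 37.7 kΩ.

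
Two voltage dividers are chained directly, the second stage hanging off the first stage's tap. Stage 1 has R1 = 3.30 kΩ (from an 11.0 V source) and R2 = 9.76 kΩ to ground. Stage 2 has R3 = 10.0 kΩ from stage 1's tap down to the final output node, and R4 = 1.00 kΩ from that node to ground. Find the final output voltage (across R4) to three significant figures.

Stage 2 presents R3+R4 = 11.00 kΩ as a load on stage 1's tap.
Stage 1's lower leg becomes R2‖(R3+R4) = 5.171 kΩ, so V_mid = 11.0 × 5.171/8.471 = 6.715 V.
Stage 2 is itself unloaded: V_out = V_mid × R4/(R3+R4) = 6.715 × 1.00/11.00 = 0.610 V.

V_out ≈ 0.610 V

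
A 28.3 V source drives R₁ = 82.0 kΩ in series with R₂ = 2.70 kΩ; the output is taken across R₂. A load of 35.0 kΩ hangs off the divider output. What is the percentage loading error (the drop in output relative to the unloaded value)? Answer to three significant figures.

The divider's output (Thévenin) resistance is R₁‖R₂ = 2.614 kΩ.
Fractional drop under load = R_th/(R_th + R_L) = 2.614 / (2.614 + 35.0) = 0.06949.
So the output falls by 6.95 %.

6.95 %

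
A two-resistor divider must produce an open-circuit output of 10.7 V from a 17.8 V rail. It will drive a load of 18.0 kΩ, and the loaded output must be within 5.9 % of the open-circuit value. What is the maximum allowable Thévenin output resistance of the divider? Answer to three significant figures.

Loading drop = R_th/(R_th + R_L) ≤ 0.0590, so R_th ≤ R_L · ε/(1−ε) = 18.0 kΩ × 0.0590/0.9410 = 1.13 kΩ.

R_th ≤ 1.13 kΩ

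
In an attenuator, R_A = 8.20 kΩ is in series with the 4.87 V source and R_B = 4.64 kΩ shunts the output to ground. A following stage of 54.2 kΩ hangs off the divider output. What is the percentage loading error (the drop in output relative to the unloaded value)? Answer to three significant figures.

5.18 %

The divider's output (Thévenin) resistance is R_A‖R_B = 2.963 kΩ.
Fractional drop under load = R_th/(R_th + R_L) = 2.963 / (2.963 + 54.2) = 0.05184.
So the output falls by 5.18 %.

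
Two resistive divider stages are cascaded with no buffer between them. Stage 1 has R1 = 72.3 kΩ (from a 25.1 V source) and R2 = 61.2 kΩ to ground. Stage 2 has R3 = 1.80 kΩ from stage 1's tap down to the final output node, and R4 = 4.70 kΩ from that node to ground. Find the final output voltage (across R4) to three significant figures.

V_out ≈ 1.36 V

Stage 2 presents R3+R4 = 6.500 kΩ as a load on stage 1's tap.
Stage 1's lower leg becomes R2‖(R3+R4) = 5.876 kΩ, so V_mid = 25.1 × 5.876/78.18 = 1.887 V.
Stage 2 is itself unloaded: V_out = V_mid × R4/(R3+R4) = 1.887 × 4.70/6.500 = 1.36 V.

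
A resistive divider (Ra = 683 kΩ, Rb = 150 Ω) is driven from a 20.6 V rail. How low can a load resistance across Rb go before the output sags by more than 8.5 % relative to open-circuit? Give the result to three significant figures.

R_L(min) ≈ 1.61 kΩ

Output resistance R_th = Ra‖Rb = (683000 × 150)/683200 = 150.0 Ω.
The fractional drop is R_th/(R_th + R_L); requiring this ≤ 0.0850 gives R_L ≥ R_th(1/0.0850 − 1) = 150.0 × 10.76 = 1.61 kΩ.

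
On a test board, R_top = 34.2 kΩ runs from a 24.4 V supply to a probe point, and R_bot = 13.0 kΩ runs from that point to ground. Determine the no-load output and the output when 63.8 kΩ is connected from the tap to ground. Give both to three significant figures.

Unloaded: 6.72 V; loaded: 5.86 V

Open-circuit: V = 24.4 × 13.0/(34.2 + 13.0) = 6.72 V.
With the load, R_bot becomes R_bot‖R_L = 10.80 kΩ, so V = 24.4 × 10.80/45.00 = 5.86 V.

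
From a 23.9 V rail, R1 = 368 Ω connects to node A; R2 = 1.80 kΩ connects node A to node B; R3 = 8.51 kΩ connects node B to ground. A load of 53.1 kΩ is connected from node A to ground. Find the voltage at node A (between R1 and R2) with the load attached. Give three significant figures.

V ≈ 22.9 V

Below node A the series string R2+R3 = 10310 Ω sits in parallel with the 53100 Ω load: 8634 Ω.
V_A = 23.9 × 8634/(368 + 8634) = 22.9 V.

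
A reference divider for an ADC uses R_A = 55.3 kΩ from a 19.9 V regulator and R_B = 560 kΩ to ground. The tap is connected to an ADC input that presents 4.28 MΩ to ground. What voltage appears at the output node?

V_out ≈ 17.9 V

The load sits in parallel with R_B: R_B‖R_L = (560 × 4280) / (560 + 4280) = 495.2 kΩ.
V_out = 19.9 × 495.2 / (55.3 + 495.2) = 19.9 × 495.2/550.5 = 17.9 V.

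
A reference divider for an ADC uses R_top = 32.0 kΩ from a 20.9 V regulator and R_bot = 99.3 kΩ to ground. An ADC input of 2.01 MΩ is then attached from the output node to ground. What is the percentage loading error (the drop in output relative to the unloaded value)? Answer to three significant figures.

1.19 %

The divider's output (Thévenin) resistance is R_top‖R_bot = 24.20 kΩ.
Fractional drop under load = R_th/(R_th + R_L) = 24.20 / (24.20 + 2010) = 0.01190.
So the output falls by 1.19 %.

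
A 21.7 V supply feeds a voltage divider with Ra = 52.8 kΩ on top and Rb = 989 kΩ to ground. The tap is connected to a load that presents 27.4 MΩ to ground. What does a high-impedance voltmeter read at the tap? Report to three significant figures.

V_out ≈ 20.6 V

The load sits in parallel with Rb: Rb‖R_L = (989 × 27400) / (989 + 27400) = 954.5 kΩ.
V_out = 21.7 × 954.5 / (52.8 + 954.5) = 21.7 × 954.5/1007 = 20.6 V.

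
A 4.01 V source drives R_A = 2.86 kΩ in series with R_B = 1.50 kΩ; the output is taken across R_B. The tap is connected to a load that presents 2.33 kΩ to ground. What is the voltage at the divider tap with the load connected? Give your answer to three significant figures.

V_out ≈ 0.970 V

The load sits in parallel with R_B: R_B‖R_L = (1.50 × 2.33) / (1.50 + 2.33) = 0.9125 kΩ.
V_out = 4.01 × 0.9125 / (2.86 + 0.9125) = 4.01 × 0.9125/3.773 = 0.970 V.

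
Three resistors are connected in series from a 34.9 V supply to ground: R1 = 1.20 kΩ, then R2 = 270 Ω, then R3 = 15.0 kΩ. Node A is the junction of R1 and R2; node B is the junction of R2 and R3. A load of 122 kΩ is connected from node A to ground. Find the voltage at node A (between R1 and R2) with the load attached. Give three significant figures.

Below node A the series string R2+R3 = 15270 Ω sits in parallel with the 122000 Ω load: 13570 Ω.
V_A = 34.9 × 13570/(1200 + 13570) = 32.1 V.

V ≈ 32.1 V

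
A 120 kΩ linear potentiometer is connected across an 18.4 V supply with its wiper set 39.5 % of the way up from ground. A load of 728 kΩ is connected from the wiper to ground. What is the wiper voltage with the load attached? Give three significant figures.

The wiper splits the pot into (1−α)R = 72.60 kΩ above and αR = 47.40 kΩ below.
Lower section ‖ load = 44.50 kΩ.
V_wiper = 18.4 × 44.50/(72.60 + 44.50) = 6.99 V.

V ≈ 6.99 V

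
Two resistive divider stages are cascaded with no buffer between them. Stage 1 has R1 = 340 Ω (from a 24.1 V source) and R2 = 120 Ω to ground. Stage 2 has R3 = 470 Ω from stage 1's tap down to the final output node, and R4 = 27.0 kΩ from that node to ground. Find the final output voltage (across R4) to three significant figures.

V_out ≈ 6.16 V

Stage 2 presents R3+R4 = 27470 Ω as a load on stage 1's tap.
Stage 1's lower leg becomes R2‖(R3+R4) = 119.5 Ω, so V_mid = 24.1 × 119.5/459.5 = 6.267 V.
Stage 2 is itself unloaded: V_out = V_mid × R4/(R3+R4) = 6.267 × 27000/27470 = 6.16 V.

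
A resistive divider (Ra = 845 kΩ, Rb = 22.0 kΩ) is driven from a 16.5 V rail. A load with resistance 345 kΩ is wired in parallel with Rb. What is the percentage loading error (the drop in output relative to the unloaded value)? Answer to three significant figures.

5.85 %

The divider's output (Thévenin) resistance is Ra‖Rb = 21.44 kΩ.
Fractional drop under load = R_th/(R_th + R_L) = 21.44 / (21.44 + 345) = 0.05851.
So the output falls by 5.85 %.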